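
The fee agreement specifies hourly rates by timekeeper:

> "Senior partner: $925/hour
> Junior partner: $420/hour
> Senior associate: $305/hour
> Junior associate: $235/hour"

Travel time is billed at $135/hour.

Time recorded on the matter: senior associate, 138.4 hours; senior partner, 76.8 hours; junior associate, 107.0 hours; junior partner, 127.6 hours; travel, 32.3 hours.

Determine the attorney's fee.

$196,349.50

Senior partner: 76.8 × $925 = $71,040.00
Junior partner: 127.6 × $420 = $53,592.00
Senior associate: 138.4 × $305 = $42,212.00
Junior associate: 107.0 × $235 = $25,145.00
Subtotal: $71,040.00 + $53,592.00 + $42,212.00 + $25,145.00 = $191,989.00
Travel: 32.3 × $135 = $4,360.50
Total: $191,989.00 + $4,360.50 = $196,349.50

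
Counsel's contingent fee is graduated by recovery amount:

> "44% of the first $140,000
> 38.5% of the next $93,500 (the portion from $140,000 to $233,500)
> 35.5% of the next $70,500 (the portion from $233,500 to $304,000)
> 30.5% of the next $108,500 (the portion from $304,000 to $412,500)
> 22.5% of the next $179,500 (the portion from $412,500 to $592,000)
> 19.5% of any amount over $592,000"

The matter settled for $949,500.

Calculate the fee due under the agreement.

First $140,000 at 44% = $61,600.00
Next $93,500 at 38.5% = $35,997.50
Next $70,500 at 35.5% = $25,027.50
Next $108,500 at 30.5% = $33,092.50
Next $179,500 at 22.5% = $40,387.50
Remaining $357,500 at 19.5% = $69,712.50
Fee: $61,600.00 + $35,997.50 + $25,027.50 + $33,092.50 + $40,387.50 + $69,712.50 = $265,817.50

$265,817.50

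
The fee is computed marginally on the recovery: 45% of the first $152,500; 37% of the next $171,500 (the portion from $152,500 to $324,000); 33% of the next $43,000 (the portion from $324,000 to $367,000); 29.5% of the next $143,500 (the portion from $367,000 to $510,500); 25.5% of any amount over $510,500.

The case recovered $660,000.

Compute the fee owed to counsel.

First $152,500 at 45% = $68,625.00
Next $171,500 at 37% = $63,455.00
Next $43,000 at 33% = $14,190.00
Next $143,500 at 29.5% = $42,332.50
Remaining $149,500 at 25.5% = $38,122.50
Fee: $68,625.00 + $63,455.00 + $14,190.00 + $42,332.50 + $38,122.50 = $226,725.00

$226,725.00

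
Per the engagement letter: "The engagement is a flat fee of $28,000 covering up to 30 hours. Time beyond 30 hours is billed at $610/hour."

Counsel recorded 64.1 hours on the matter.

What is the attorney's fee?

$48,801.00

Flat fee: $28,000.00
Excess hours: 64.1 − 30 = 34.1
Overrun: 34.1 × $610 = $20,801.00
Total: $28,000.00 + $20,801.00 = $48,801.00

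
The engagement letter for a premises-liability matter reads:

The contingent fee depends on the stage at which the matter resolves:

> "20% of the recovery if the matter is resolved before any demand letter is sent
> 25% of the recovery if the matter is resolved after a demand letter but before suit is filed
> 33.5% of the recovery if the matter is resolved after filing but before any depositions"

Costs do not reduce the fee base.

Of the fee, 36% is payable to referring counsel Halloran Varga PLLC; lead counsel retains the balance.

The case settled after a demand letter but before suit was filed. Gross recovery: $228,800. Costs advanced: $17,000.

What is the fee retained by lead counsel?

$36,608.00

Fee base is the gross recovery, $228,800; costs are reimbursed separately.
The matter settled after a demand letter but before suit was filed, so the 25% rate applies.
$228,800 × 25% = $57,200.00
Referral share: 36% of $57,200.00 = $20,592.00; lead counsel retains $57,200.00 − $20,592.00 = $36,608.00.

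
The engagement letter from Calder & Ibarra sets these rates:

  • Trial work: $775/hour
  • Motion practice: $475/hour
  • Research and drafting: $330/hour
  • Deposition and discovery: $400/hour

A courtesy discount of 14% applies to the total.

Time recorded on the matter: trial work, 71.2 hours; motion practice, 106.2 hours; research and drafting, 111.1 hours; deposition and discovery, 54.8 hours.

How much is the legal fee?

$141,218.88

Trial work: 71.2 × $775 = $55,180.00
Motion practice: 106.2 × $475 = $50,445.00
Research and drafting: 111.1 × $330 = $36,663.00
Deposition and discovery: 54.8 × $400 = $21,920.00
Subtotal: $164,208.00
Less 14% discount: −$22,989.12
Total: $164,208.00 − $22,989.12 = $141,218.88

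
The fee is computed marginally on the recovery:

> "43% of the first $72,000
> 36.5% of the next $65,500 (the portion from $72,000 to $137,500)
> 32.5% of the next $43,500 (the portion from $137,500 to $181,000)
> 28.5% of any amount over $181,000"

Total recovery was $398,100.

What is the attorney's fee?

First $72,000 at 43% = $30,960.00
Next $65,500 at 36.5% = $23,907.50
Next $43,500 at 32.5% = $14,137.50
Remaining $217,100 at 28.5% = $61,873.50
Fee: $30,960.00 + $23,907.50 + $14,137.50 + $61,873.50 = $130,878.50

$130,878.50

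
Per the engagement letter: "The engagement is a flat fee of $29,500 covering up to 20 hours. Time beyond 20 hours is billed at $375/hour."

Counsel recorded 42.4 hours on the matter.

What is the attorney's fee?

$37,900.00

Flat fee: $29,500.00
Excess hours: 42.4 − 20 = 22.4
Overrun: 22.4 × $375 = $8,400.00
Total: $29,500.00 + $8,400.00 = $37,900.00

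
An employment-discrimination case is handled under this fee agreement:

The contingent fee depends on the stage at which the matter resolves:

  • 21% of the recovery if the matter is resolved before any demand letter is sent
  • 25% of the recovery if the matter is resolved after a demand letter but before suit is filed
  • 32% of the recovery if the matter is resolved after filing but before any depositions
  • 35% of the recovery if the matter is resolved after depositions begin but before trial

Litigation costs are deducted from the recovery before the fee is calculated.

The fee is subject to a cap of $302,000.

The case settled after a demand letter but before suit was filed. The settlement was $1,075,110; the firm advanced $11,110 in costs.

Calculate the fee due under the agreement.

$266,000.00

Fee base (net of costs): $1,075,110 − $11,110 = $1,064,000
The matter settled after a demand letter but before suit was filed, so the 25% rate applies.
$1,064,000 × 25% = $266,000.00
$266,000.00 is under the $302,000 cap.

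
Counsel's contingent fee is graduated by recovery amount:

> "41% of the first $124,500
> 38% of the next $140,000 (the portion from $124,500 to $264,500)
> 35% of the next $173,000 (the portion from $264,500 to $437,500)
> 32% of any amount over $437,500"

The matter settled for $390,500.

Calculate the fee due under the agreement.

$148,345.00

First $124,500 at 41% = $51,045.00
Next $140,000 at 38% = $53,200.00
Remaining $126,000 at 35% = $44,100.00
Fee: $51,045.00 + $53,200.00 + $44,100.00 = $148,345.00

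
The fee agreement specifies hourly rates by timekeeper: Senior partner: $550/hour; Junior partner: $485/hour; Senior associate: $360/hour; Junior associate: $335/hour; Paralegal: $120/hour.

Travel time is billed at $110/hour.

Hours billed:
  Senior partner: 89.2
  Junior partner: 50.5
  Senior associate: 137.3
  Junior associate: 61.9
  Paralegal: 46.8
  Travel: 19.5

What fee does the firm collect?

$151,478.00

Senior partner: 89.2 × $550 = $49,060.00
Junior partner: 50.5 × $485 = $24,492.50
Senior associate: 137.3 × $360 = $49,428.00
Junior associate: 61.9 × $335 = $20,736.50
Paralegal: 46.8 × $120 = $5,616.00
Subtotal: $49,060.00 + $24,492.50 + $49,428.00 + $20,736.50 + $5,616.00 = $149,333.00
Travel: 19.5 × $110 = $2,145.00
Total: $149,333.00 + $2,145.00 = $151,478.00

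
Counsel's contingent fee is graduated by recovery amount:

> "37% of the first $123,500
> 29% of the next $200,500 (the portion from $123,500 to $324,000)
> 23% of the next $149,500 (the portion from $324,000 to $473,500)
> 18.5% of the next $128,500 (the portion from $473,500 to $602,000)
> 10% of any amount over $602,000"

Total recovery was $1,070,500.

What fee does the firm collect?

$208,847.50

First $123,500 at 37% = $45,695.00
Next $200,500 at 29% = $58,145.00
Next $149,500 at 23% = $34,385.00
Next $128,500 at 18.5% = $23,772.50
Remaining $468,500 at 10% = $46,850.00
Fee: $45,695.00 + $58,145.00 + $34,385.00 + $23,772.50 + $46,850.00 = $208,847.50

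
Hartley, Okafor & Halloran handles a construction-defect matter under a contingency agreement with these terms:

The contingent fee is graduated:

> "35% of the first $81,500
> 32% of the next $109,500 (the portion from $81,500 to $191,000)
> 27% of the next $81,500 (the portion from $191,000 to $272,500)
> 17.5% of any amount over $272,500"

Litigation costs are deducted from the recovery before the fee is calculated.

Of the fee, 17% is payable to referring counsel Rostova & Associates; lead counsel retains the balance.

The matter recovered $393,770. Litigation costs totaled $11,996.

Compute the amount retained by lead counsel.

Fee base (net of costs): $393,770 − $11,996 = $381,774
First $81,500 at 35% = $28,525.00
Next $109,500 at 32% = $35,040.00
Next $81,500 at 27% = $22,005.00
Remaining $109,274 at 17.5% = $19,122.95
Fee: $28,525.00 + $35,040.00 + $22,005.00 + $19,122.95 = $104,692.95
Referral share: 17% of $104,692.95 = $17,797.80; lead counsel retains $104,692.95 − $17,797.80 = $86,895.15.

$86,895.15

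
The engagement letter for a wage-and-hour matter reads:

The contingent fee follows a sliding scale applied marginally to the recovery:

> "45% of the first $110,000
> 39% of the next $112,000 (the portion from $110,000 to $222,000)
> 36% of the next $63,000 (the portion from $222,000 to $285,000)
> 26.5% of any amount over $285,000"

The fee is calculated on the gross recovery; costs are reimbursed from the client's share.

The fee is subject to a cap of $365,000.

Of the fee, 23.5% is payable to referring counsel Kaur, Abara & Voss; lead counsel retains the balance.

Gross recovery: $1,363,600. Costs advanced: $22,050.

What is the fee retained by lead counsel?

Fee base is the gross recovery, $1,363,600; costs are reimbursed separately.
First $110,000 at 45% = $49,500.00
Next $112,000 at 39% = $43,680.00
Next $63,000 at 36% = $22,680.00
Remaining $1,078,600 at 26.5% = $285,829.00
Fee: $49,500.00 + $43,680.00 + $22,680.00 + $285,829.00 = $401,689.00
$401,689.00 exceeds the $365,000 cap, so the fee is capped at $365,000.00.
Referral share: 23.5% of $365,000.00 = $85,775.00; lead counsel retains $365,000.00 − $85,775.00 = $279,225.00.

$279,225.00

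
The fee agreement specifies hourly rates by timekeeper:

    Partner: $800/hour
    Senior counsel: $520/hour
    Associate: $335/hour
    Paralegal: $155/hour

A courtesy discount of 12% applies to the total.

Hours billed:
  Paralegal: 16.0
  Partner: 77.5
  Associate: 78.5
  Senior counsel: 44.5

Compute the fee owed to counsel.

Partner: 77.5 × $800 = $62,000.00
Senior counsel: 44.5 × $520 = $23,140.00
Associate: 78.5 × $335 = $26,297.50
Paralegal: 16.0 × $155 = $2,480.00
Subtotal: $113,917.50
Less 12% discount: −$13,670.10
Total: $113,917.50 − $13,670.10 = $100,247.40

$100,247.40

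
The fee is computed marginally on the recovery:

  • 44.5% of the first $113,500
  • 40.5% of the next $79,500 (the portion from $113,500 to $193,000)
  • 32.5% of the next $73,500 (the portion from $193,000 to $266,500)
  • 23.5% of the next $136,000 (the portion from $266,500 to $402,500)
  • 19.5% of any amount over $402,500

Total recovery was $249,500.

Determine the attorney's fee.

First $113,500 at 44.5% = $50,507.50
Next $79,500 at 40.5% = $32,197.50
Remaining $56,500 at 32.5% = $18,362.50
Fee: $50,507.50 + $32,197.50 + $18,362.50 = $101,067.50

$101,067.50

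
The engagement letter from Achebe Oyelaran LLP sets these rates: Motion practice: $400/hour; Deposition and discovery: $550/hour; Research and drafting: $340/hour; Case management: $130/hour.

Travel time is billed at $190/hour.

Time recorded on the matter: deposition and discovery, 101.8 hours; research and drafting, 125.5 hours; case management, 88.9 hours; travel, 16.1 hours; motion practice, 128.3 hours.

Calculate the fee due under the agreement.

Motion practice: 128.3 × $400 = $51,320.00
Deposition and discovery: 101.8 × $550 = $55,990.00
Research and drafting: 125.5 × $340 = $42,670.00
Case management: 88.9 × $130 = $11,557.00
Subtotal: $51,320.00 + $55,990.00 + $42,670.00 + $11,557.00 = $161,537.00
Travel: 16.1 × $190 = $3,059.00
Total: $161,537.00 + $3,059.00 = $164,596.00

$164,596.00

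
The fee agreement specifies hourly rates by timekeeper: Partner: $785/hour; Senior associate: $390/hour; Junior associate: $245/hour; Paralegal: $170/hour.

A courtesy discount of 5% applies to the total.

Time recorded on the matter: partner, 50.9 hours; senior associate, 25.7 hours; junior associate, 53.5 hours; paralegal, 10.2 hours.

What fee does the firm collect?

$61,579.95

Partner: 50.9 × $785 = $39,956.50
Senior associate: 25.7 × $390 = $10,023.00
Junior associate: 53.5 × $245 = $13,107.50
Paralegal: 10.2 × $170 = $1,734.00
Subtotal: $64,821.00
Less 5% discount: −$3,241.05
Total: $64,821.00 − $3,241.05 = $61,579.95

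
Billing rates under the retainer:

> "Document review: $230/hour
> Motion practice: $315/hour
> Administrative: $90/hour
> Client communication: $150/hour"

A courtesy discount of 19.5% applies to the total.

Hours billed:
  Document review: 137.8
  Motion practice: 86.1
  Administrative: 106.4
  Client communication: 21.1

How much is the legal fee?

Document review: 137.8 × $230 = $31,694.00
Motion practice: 86.1 × $315 = $27,121.50
Administrative: 106.4 × $90 = $9,576.00
Client communication: 21.1 × $150 = $3,165.00
Subtotal: $71,556.50
Less 19.5% discount: −$13,953.52
Total: $71,556.50 − $13,953.52 = $57,602.98

$57,602.98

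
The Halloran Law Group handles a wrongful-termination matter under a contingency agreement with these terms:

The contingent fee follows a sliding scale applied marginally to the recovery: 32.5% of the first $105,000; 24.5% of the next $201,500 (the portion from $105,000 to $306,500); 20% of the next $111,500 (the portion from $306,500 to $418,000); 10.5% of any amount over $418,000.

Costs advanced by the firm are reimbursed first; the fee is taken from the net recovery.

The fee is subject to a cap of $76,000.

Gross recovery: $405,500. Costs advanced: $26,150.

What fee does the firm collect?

$76,000.00

Fee base (net of costs): $405,500 − $26,150 = $379,350
First $105,000 at 32.5% = $34,125.00
Next $201,500 at 24.5% = $49,367.50
Remaining $72,850 at 20% = $14,570.00
Fee: $34,125.00 + $49,367.50 + $14,570.00 = $98,062.50
$98,062.50 exceeds the $76,000 cap, so the fee is capped at $76,000.00.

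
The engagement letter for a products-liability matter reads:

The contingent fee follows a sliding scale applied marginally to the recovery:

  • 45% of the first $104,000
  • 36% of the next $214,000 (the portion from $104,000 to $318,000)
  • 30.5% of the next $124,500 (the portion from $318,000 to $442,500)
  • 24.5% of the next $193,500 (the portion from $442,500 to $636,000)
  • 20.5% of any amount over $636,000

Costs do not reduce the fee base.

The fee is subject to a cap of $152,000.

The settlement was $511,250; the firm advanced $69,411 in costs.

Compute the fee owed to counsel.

$152,000.00

Fee base is the gross recovery, $511,250; costs are reimbursed separately.
First $104,000 at 45% = $46,800.00
Next $214,000 at 36% = $77,040.00
Next $124,500 at 30.5% = $37,972.50
Remaining $68,750 at 24.5% = $16,843.75
Fee: $46,800.00 + $77,040.00 + $37,972.50 + $16,843.75 = $178,656.25
$178,656.25 exceeds the $152,000 cap, so the fee is capped at $152,000.00.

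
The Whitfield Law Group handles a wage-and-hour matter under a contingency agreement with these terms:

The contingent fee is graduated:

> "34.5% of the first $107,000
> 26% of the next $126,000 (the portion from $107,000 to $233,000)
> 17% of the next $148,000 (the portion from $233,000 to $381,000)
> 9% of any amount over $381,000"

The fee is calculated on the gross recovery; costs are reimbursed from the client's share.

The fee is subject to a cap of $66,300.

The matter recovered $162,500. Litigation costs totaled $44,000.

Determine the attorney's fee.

Fee base is the gross recovery, $162,500; costs are reimbursed separately.
First $107,000 at 34.5% = $36,915.00
Remaining $55,500 at 26% = $14,430.00
Fee: $36,915.00 + $14,430.00 = $51,345.00
$51,345.00 is under the $66,300 cap.

$51,345.00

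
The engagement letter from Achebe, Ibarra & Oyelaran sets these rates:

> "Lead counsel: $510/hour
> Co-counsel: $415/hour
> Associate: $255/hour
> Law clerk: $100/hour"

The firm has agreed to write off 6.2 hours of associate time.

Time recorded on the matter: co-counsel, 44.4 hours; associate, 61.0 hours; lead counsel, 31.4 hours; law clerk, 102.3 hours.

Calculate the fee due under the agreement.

$58,644.00

Lead counsel: 31.4 × $510 = $16,014.00
Co-counsel: 44.4 × $415 = $18,426.00
Associate: 61.0 × $255 = $15,555.00
Law clerk: 102.3 × $100 = $10,230.00
Subtotal: $60,225.00
Write-off: 6.2 × $255 = $1,581.00
Total: $60,225.00 − $1,581.00 = $58,644.00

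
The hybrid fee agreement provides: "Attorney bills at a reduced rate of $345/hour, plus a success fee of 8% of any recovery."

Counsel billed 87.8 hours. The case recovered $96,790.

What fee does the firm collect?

Hourly: 87.8 × $345 = $30,291.00
Success fee: 8% of $96,790 = $7,743.20
Total: $30,291.00 + $7,743.20 = $38,034.20

$38,034.20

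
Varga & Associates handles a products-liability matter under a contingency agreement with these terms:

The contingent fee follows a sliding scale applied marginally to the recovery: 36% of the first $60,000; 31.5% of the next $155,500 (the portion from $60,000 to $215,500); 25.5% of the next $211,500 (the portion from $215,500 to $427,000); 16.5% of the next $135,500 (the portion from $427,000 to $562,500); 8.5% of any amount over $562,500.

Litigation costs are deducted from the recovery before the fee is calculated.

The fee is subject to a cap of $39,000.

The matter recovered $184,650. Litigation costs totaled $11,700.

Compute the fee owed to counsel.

$39,000.00

Fee base (net of costs): $184,650 − $11,700 = $172,950
First $60,000 at 36% = $21,600.00
Remaining $112,950 at 31.5% = $35,579.25
Fee: $21,600.00 + $35,579.25 = $57,179.25
$57,179.25 exceeds the $39,000 cap, so the fee is capped at $39,000.00.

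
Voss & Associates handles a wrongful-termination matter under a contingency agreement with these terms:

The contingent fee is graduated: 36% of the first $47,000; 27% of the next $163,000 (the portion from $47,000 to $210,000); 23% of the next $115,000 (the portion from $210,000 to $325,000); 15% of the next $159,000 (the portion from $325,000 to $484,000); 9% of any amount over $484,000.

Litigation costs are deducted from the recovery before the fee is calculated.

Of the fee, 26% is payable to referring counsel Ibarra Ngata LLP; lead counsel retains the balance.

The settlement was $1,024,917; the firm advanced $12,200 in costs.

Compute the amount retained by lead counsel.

$117,522.75

Fee base (net of costs): $1,024,917 − $12,200 = $1,012,717
First $47,000 at 36% = $16,920.00
Next $163,000 at 27% = $44,010.00
Next $115,000 at 23% = $26,450.00
Next $159,000 at 15% = $23,850.00
Remaining $528,717 at 9% = $47,584.53
Fee: $16,920.00 + $44,010.00 + $26,450.00 + $23,850.00 + $47,584.53 = $158,814.53
Referral share: 26% of $158,814.53 = $41,291.78; lead counsel retains $158,814.53 − $41,291.78 = $117,522.75.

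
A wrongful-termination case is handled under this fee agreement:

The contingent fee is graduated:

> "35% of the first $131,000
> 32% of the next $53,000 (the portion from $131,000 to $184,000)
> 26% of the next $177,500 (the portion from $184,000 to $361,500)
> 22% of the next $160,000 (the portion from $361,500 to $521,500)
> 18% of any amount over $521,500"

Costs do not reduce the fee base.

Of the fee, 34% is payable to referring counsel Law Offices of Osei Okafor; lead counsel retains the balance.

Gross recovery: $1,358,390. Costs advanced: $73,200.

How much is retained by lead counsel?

$194,568.13

Fee base is the gross recovery, $1,358,390; costs are reimbursed separately.
First $131,000 at 35% = $45,850.00
Next $53,000 at 32% = $16,960.00
Next $177,500 at 26% = $46,150.00
Next $160,000 at 22% = $35,200.00
Remaining $836,890 at 18% = $150,640.20
Fee: $45,850.00 + $16,960.00 + $46,150.00 + $35,200.00 + $150,640.20 = $294,800.20
Referral share: 34% of $294,800.20 = $100,232.07; lead counsel retains $294,800.20 − $100,232.07 = $194,568.13.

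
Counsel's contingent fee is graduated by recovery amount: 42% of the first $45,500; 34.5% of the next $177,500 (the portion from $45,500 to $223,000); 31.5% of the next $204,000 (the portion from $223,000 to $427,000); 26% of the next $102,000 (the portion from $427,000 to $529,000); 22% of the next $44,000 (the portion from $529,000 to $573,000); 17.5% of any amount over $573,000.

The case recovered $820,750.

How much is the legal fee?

First $45,500 at 42% = $19,110.00
Next $177,500 at 34.5% = $61,237.50
Next $204,000 at 31.5% = $64,260.00
Next $102,000 at 26% = $26,520.00
Next $44,000 at 22% = $9,680.00
Remaining $247,750 at 17.5% = $43,356.25
Fee: $19,110.00 + $61,237.50 + $64,260.00 + $26,520.00 + $9,680.00 + $43,356.25 = $224,163.75

$224,163.75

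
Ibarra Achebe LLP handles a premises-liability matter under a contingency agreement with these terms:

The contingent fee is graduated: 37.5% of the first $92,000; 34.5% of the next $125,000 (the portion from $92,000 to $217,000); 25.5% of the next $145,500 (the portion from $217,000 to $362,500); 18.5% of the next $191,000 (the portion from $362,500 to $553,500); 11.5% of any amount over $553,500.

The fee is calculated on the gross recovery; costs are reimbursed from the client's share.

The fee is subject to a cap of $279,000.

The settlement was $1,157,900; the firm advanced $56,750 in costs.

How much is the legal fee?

$219,568.50

Fee base is the gross recovery, $1,157,900; costs are reimbursed separately.
First $92,000 at 37.5% = $34,500.00
Next $125,000 at 34.5% = $43,125.00
Next $145,500 at 25.5% = $37,102.50
Next $191,000 at 18.5% = $35,335.00
Remaining $604,400 at 11.5% = $69,506.00
Fee: $34,500.00 + $43,125.00 + $37,102.50 + $35,335.00 + $69,506.00 = $219,568.50
$219,568.50 is under the $279,000 cap.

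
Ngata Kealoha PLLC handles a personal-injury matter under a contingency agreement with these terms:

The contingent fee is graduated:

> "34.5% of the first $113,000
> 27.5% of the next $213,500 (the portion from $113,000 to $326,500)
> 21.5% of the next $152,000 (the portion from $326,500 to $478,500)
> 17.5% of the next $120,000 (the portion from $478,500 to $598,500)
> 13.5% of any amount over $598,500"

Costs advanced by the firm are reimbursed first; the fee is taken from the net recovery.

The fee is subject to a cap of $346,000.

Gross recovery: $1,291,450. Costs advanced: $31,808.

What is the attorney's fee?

Fee base (net of costs): $1,291,450 − $31,808 = $1,259,642
First $113,000 at 34.5% = $38,985.00
Next $213,500 at 27.5% = $58,712.50
Next $152,000 at 21.5% = $32,680.00
Next $120,000 at 17.5% = $21,000.00
Remaining $661,142 at 13.5% = $89,254.17
Fee: $38,985.00 + $58,712.50 + $32,680.00 + $21,000.00 + $89,254.17 = $240,631.67
$240,631.67 is under the $346,000 cap.

$240,631.67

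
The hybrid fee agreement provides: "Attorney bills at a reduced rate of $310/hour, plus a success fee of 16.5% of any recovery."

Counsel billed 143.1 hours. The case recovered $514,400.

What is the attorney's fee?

Hourly: 143.1 × $310 = $44,361.00
Success fee: 16.5% of $514,400 = $84,876.00
Total: $44,361.00 + $84,876.00 = $129,237.00

$129,237.00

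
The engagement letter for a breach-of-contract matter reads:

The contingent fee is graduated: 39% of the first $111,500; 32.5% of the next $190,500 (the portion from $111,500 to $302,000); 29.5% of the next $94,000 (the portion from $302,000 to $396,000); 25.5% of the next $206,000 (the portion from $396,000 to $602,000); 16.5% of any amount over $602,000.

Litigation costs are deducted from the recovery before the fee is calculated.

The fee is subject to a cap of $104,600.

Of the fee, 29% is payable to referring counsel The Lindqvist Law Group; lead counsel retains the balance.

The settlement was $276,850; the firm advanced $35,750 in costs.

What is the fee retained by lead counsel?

Fee base (net of costs): $276,850 − $35,750 = $241,100
First $111,500 at 39% = $43,485.00
Remaining $129,600 at 32.5% = $42,120.00
Fee: $43,485.00 + $42,120.00 = $85,605.00
$85,605.00 is under the $104,600 cap.
Referral share: 29% of $85,605.00 = $24,825.45; lead counsel retains $85,605.00 − $24,825.45 = $60,779.55.

$60,779.55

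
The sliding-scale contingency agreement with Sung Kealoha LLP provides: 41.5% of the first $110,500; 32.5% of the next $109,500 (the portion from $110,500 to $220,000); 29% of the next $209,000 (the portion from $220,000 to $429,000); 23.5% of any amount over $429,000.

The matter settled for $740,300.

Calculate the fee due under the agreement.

$215,210.50

First $110,500 at 41.5% = $45,857.50
Next $109,500 at 32.5% = $35,587.50
Next $209,000 at 29% = $60,610.00
Remaining $311,300 at 23.5% = $73,155.50
Fee: $45,857.50 + $35,587.50 + $60,610.00 + $73,155.50 = $215,210.50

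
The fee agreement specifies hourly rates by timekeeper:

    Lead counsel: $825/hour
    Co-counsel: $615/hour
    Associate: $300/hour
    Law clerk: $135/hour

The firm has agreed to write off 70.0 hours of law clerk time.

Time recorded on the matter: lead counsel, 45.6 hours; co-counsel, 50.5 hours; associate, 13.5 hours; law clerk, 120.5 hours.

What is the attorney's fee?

$79,545.00

Lead counsel: 45.6 × $825 = $37,620.00
Co-counsel: 50.5 × $615 = $31,057.50
Associate: 13.5 × $300 = $4,050.00
Law clerk: 120.5 × $135 = $16,267.50
Subtotal: $88,995.00
Write-off: 70.0 × $135 = $9,450.00
Total: $88,995.00 − $9,450.00 = $79,545.00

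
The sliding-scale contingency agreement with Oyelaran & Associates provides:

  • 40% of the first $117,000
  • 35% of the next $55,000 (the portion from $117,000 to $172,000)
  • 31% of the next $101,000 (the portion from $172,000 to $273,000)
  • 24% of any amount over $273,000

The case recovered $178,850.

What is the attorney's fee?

First $117,000 at 40% = $46,800.00
Next $55,000 at 35% = $19,250.00
Remaining $6,850 at 31% = $2,123.50
Fee: $46,800.00 + $19,250.00 + $2,123.50 = $68,173.50

$68,173.50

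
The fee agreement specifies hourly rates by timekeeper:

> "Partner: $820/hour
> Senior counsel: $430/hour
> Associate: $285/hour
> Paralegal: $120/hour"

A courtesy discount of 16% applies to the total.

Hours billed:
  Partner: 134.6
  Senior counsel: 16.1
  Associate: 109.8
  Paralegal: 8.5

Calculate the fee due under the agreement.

$125,670.72

Partner: 134.6 × $820 = $110,372.00
Senior counsel: 16.1 × $430 = $6,923.00
Associate: 109.8 × $285 = $31,293.00
Paralegal: 8.5 × $120 = $1,020.00
Subtotal: $149,608.00
Less 16% discount: −$23,937.28
Total: $149,608.00 − $23,937.28 = $125,670.72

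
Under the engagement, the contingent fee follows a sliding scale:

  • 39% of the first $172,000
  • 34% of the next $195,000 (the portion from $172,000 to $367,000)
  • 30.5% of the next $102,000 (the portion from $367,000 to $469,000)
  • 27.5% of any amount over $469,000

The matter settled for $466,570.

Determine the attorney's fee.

First $172,000 at 39% = $67,080.00
Next $195,000 at 34% = $66,300.00
Remaining $99,570 at 30.5% = $30,368.85
Fee: $67,080.00 + $66,300.00 + $30,368.85 = $163,748.85

$163,748.85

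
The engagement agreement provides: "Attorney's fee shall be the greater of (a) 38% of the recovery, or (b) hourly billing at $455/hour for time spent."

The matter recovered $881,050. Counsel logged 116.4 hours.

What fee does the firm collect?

(a) 38% of $881,050 = $334,799.00
(b) 116.4 × $455 = $52,962.00
The greater is (a): $334,799.00.

$334,799.00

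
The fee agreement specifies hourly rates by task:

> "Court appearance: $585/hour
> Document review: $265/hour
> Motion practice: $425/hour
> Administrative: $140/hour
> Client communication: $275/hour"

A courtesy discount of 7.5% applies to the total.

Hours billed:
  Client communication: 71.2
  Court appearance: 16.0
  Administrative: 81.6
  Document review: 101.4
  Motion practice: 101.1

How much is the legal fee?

Court appearance: 16.0 × $585 = $9,360.00
Document review: 101.4 × $265 = $26,871.00
Motion practice: 101.1 × $425 = $42,967.50
Administrative: 81.6 × $140 = $11,424.00
Client communication: 71.2 × $275 = $19,580.00
Subtotal: $110,202.50
Less 7.5% discount: −$8,265.19
Total: $110,202.50 − $8,265.19 = $101,937.31

$101,937.31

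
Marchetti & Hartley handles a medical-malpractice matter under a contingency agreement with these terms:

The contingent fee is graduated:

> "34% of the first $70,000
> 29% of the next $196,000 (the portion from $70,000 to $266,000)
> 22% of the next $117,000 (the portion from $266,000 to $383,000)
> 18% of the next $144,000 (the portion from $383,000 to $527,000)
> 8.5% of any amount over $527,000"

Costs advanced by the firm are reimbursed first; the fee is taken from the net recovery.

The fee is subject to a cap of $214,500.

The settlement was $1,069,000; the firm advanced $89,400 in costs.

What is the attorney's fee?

Fee base (net of costs): $1,069,000 − $89,400 = $979,600
First $70,000 at 34% = $23,800.00
Next $196,000 at 29% = $56,840.00
Next $117,000 at 22% = $25,740.00
Next $144,000 at 18% = $25,920.00
Remaining $452,600 at 8.5% = $38,471.00
Fee: $23,800.00 + $56,840.00 + $25,740.00 + $25,920.00 + $38,471.00 = $170,771.00
$170,771.00 is under the $214,500 cap.

$170,771.00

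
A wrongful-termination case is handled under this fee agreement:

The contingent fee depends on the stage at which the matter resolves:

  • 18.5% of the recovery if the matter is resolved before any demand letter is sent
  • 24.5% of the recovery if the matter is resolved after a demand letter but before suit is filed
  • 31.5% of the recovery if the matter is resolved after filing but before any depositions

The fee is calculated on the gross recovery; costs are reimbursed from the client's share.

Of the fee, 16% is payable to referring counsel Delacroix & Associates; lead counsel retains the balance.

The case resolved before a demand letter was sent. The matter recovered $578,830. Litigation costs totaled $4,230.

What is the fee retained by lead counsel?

Fee base is the gross recovery, $578,830; costs are reimbursed separately.
The matter resolved before a demand letter was sent, so the 18.5% rate applies.
$578,830 × 18.5% = $107,083.55
Referral share: 16% of $107,083.55 = $17,133.37; lead counsel retains $107,083.55 − $17,133.37 = $89,950.18.

$89,950.18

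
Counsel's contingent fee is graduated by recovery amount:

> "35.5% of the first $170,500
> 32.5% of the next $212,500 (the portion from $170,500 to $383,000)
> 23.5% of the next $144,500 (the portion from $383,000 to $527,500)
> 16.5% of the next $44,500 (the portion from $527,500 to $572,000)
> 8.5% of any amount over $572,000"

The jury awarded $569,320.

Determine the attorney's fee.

First $170,500 at 35.5% = $60,527.50
Next $212,500 at 32.5% = $69,062.50
Next $144,500 at 23.5% = $33,957.50
Remaining $41,820 at 16.5% = $6,900.30
Fee: $60,527.50 + $69,062.50 + $33,957.50 + $6,900.30 = $170,447.80

$170,447.80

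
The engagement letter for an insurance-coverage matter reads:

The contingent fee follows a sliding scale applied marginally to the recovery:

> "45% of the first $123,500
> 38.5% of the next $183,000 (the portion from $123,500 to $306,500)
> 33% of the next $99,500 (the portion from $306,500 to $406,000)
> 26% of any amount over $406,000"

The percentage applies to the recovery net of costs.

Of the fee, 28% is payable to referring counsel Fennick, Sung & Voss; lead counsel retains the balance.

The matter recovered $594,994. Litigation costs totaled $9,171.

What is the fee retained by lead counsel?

$148,045.67

Fee base (net of costs): $594,994 − $9,171 = $585,823
First $123,500 at 45% = $55,575.00
Next $183,000 at 38.5% = $70,455.00
Next $99,500 at 33% = $32,835.00
Remaining $179,823 at 26% = $46,753.98
Fee: $55,575.00 + $70,455.00 + $32,835.00 + $46,753.98 = $205,618.98
Referral share: 28% of $205,618.98 = $57,573.31; lead counsel retains $205,618.98 − $57,573.31 = $148,045.67.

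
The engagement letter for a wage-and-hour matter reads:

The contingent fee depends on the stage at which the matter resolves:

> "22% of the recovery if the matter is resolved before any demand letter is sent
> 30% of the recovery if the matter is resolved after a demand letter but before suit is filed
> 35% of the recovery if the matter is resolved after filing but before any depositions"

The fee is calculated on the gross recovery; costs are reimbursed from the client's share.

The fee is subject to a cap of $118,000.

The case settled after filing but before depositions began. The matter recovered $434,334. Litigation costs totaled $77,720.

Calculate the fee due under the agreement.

$118,000.00

Fee base is the gross recovery, $434,334; costs are reimbursed separately.
The matter settled after filing but before depositions began, so the 35% rate applies.
$434,334 × 35% = $152,016.90
$152,016.90 exceeds the $118,000 cap, so the fee is capped at $118,000.00.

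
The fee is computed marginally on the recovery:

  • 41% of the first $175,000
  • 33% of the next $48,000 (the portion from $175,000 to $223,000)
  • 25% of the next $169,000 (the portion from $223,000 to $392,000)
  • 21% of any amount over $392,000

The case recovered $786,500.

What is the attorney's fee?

$212,685.00

First $175,000 at 41% = $71,750.00
Next $48,000 at 33% = $15,840.00
Next $169,000 at 25% = $42,250.00
Remaining $394,500 at 21% = $82,845.00
Fee: $71,750.00 + $15,840.00 + $42,250.00 + $82,845.00 = $212,685.00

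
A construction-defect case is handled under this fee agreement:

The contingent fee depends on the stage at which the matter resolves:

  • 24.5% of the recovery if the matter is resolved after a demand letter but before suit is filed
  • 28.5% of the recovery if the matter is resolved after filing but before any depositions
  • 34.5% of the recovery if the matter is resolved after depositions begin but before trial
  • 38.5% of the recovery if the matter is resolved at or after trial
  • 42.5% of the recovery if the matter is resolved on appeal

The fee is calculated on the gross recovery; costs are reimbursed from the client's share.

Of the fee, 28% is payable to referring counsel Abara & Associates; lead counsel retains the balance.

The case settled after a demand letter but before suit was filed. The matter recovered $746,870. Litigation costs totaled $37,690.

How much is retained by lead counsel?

Fee base is the gross recovery, $746,870; costs are reimbursed separately.
The matter settled after a demand letter but before suit was filed, so the 24.5% rate applies.
$746,870 × 24.5% = $182,983.15
Referral share: 28% of $182,983.15 = $51,235.28; lead counsel retains $182,983.15 − $51,235.28 = $131,747.87.

$131,747.87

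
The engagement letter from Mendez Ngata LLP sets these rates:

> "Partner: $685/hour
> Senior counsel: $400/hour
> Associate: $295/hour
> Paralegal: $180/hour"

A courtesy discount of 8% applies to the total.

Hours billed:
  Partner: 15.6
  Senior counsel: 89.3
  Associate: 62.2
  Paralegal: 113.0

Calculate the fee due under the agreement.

$78,287.40

Partner: 15.6 × $685 = $10,686.00
Senior counsel: 89.3 × $400 = $35,720.00
Associate: 62.2 × $295 = $18,349.00
Paralegal: 113.0 × $180 = $20,340.00
Subtotal: $85,095.00
Less 8% discount: −$6,807.60
Total: $85,095.00 − $6,807.60 = $78,287.40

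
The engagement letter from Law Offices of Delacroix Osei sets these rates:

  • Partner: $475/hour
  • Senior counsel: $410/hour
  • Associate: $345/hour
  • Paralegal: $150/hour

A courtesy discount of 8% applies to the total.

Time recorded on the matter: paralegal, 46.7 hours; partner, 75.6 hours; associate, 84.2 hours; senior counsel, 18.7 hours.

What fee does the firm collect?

Partner: 75.6 × $475 = $35,910.00
Senior counsel: 18.7 × $410 = $7,667.00
Associate: 84.2 × $345 = $29,049.00
Paralegal: 46.7 × $150 = $7,005.00
Subtotal: $79,631.00
Less 8% discount: −$6,370.48
Total: $79,631.00 − $6,370.48 = $73,260.52

$73,260.52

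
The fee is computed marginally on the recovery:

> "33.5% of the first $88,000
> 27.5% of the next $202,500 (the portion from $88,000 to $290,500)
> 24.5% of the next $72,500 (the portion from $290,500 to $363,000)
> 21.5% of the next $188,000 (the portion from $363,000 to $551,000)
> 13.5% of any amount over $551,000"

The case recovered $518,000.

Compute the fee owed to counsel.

First $88,000 at 33.5% = $29,480.00
Next $202,500 at 27.5% = $55,687.50
Next $72,500 at 24.5% = $17,762.50
Remaining $155,000 at 21.5% = $33,325.00
Fee: $29,480.00 + $55,687.50 + $17,762.50 + $33,325.00 = $136,255.00

$136,255.00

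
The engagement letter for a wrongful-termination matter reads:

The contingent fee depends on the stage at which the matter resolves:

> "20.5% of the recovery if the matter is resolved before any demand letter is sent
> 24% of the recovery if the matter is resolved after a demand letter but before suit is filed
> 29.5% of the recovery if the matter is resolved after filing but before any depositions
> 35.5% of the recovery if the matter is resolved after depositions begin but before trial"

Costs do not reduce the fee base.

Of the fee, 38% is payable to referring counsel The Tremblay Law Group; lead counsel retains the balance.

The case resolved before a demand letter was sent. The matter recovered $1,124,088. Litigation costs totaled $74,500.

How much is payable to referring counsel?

Fee base is the gross recovery, $1,124,088; costs are reimbursed separately.
The matter resolved before a demand letter was sent, so the 20.5% rate applies.
$1,124,088 × 20.5% = $230,438.04
Referral share: 38% of $230,438.04 = $87,566.46; lead counsel retains $230,438.04 − $87,566.46 = $142,871.58.

$87,566.46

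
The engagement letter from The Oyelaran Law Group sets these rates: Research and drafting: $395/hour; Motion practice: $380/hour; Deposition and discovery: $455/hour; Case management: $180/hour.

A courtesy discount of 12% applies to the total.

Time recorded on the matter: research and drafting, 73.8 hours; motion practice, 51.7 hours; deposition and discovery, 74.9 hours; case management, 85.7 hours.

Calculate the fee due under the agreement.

Research and drafting: 73.8 × $395 = $29,151.00
Motion practice: 51.7 × $380 = $19,646.00
Deposition and discovery: 74.9 × $455 = $34,079.50
Case management: 85.7 × $180 = $15,426.00
Subtotal: $98,302.50
Less 12% discount: −$11,796.30
Total: $98,302.50 − $11,796.30 = $86,506.20

$86,506.20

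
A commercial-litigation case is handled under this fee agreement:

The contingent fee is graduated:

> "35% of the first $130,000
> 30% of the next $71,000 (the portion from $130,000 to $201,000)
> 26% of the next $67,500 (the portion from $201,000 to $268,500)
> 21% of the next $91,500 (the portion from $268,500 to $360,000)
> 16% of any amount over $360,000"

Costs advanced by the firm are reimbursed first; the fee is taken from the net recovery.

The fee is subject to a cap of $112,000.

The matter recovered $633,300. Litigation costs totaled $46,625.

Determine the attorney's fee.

Fee base (net of costs): $633,300 − $46,625 = $586,675
First $130,000 at 35% = $45,500.00
Next $71,000 at 30% = $21,300.00
Next $67,500 at 26% = $17,550.00
Next $91,500 at 21% = $19,215.00
Remaining $226,675 at 16% = $36,268.00
Fee: $45,500.00 + $21,300.00 + $17,550.00 + $19,215.00 + $36,268.00 = $139,833.00
$139,833.00 exceeds the $112,000 cap, so the fee is capped at $112,000.00.

$112,000.00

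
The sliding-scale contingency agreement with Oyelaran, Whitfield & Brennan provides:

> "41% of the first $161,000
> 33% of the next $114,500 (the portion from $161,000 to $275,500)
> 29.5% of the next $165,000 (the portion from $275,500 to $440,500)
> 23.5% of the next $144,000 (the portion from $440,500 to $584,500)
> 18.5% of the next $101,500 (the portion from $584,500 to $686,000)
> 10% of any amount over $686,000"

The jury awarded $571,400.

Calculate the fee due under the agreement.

First $161,000 at 41% = $66,010.00
Next $114,500 at 33% = $37,785.00
Next $165,000 at 29.5% = $48,675.00
Remaining $130,900 at 23.5% = $30,761.50
Fee: $66,010.00 + $37,785.00 + $48,675.00 + $30,761.50 = $183,231.50

$183,231.50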